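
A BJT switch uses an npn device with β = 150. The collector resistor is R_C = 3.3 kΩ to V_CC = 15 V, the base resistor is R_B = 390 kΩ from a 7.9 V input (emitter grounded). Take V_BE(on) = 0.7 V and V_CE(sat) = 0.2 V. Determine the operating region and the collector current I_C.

Assume active. Base-emitter loop: I_B = (V_BB − V_BE)/R_B = (7.9 − 0.7)/390 = 0.0185 mA.
I_C = β·I_B = 150×0.0185 = 2.77 mA.
V_CE = V_CC − I_C·R_C = 15 − 2.77×3.3 = 5.86 V > V_CE(sat), so the active-region assumption holds.

active; I_C ≈ 2.8 mA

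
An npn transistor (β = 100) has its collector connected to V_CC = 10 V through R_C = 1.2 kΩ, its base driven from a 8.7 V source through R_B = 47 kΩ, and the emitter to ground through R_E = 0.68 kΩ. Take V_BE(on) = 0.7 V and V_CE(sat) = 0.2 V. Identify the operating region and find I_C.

Assume active: I_B = (8.7 − 0.7)/(47 + 101×0.68) = 0.0692 mA, I_C = β·I_B = 6.92 mA.
Then V_CE = 10 − 6.92×1.2 − 6.98×0.68 = -3.05 V < 0.2 V — the active assumption fails.
Re-solve with V_CE = 0.2 V. KCL at the emitter: V_E/R_E = (V_BB−0.7−V_E)/R_B + (V_CC−0.2−V_E)/R_C, giving V_E = 3.59 V.
I_C = (V_CC − 0.2 − V_E)/R_C = (9.8 − 3.59)/1.2 = 5.18 mA.
Check: I_B = (8 − 3.59)/47 = 0.0939 mA, and β·I_B = 9.39 mA > I_C, confirming saturation.

saturation; I_C ≈ 5.2 mA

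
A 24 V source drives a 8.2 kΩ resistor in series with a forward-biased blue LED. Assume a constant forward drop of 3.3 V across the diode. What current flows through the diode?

I ≈ 2.5 mA

KVL around the loop: 24 = V_D + I·R = 3.3 + I × 8.2 kΩ.
So I = (24 − 3.3) / 8.2 kΩ = 20.7 / 8.2 = 2.52 mA.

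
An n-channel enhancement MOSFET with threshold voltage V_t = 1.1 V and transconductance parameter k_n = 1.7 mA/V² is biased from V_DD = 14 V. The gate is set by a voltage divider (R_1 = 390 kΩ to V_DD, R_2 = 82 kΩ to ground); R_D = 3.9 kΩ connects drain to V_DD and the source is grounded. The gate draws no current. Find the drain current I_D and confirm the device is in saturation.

V_G = V_DD·R_2/(R_1+R_2) = 14×82/472 = 2.43 V. With the source grounded, V_GS = V_G = 2.43 V.
Assume saturation: I_D = (k_n/2)(V_GS − V_t)² = (1.7/2)×(2.43 − 1.1)² = 0.85×1.33² = 1.51 mA.
V_DS = V_DD − I_D·R_D = 14 − 1.51×3.9 = 8.12 V.
Saturation requires V_DS ≥ V_GS − V_t = 1.33 V; 8.12 ≥ 1.33 ✓.

I_D ≈ 1.5 mA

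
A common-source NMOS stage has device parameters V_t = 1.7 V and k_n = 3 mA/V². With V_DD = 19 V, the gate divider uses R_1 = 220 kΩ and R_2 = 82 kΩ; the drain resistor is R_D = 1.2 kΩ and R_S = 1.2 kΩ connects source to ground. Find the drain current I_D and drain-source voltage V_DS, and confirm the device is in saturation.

I_D ≈ 1.9 mA, V_DS ≈ 14 V

V_G = V_DD·R_2/(R_1+R_2) = 19×82/302 = 5.16 V.
Assume saturation: I_D = (k_n/2)(V_GS − V_t)² with V_GS = V_G − I_D·R_S = 5.16 − 1.2·I_D.
Substituting gives 2.16·I_D² − 13.5·I_D + 17.9 = 0, with roots I_D = 1.94 or 4.29 mA.
The root I_D = 4.29 mA gives V_GS = 0.00844 V ≤ V_t, so take I_D = 1.94 mA.
Then V_GS = 2.84 V and V_DS = V_DD − I_D(R_D+R_S) = 19 − 1.94×2.4 = 14.4 V.
Saturation requires V_DS ≥ V_GS − V_t = 1.14 V; 14.4 ≥ 1.14 ✓.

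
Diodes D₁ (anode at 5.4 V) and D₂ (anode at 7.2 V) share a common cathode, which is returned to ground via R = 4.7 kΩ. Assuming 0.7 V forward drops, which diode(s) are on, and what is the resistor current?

Only D₂ conducts; I_R ≈ 1.4 mA

Assume both conduct. Then node N would need to be at both 5.4−0.7 = 4.7 V and 7.2−0.7 = 6.5 V, which is impossible.
Assume only D₂ conducts: V_N = 7.2 − 0.7 = 6.5 V, so I_R = 6.5/4.7 = 1.38 mA.
Check D₁: its anode-to-cathode voltage is 5.4 − 6.5 = -1.1 V < 0.7 V, so it is off. The assumption is consistent.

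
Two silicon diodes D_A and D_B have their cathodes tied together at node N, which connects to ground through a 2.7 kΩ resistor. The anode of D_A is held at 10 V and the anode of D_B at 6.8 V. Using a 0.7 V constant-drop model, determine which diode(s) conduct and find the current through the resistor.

Only D_A conducts; I_R ≈ 3.4 mA

Assume both conduct. Then node N would need to be at both 10−0.7 = 9.3 V and 6.8−0.7 = 6.1 V, which is impossible.
Assume only D_A conducts: V_N = 10 − 0.7 = 9.3 V, so I_R = 9.3/2.7 = 3.44 mA.
Check D_B: its anode-to-cathode voltage is 6.8 − 9.3 = -2.5 V < 0.7 V, so it is off. The assumption is consistent.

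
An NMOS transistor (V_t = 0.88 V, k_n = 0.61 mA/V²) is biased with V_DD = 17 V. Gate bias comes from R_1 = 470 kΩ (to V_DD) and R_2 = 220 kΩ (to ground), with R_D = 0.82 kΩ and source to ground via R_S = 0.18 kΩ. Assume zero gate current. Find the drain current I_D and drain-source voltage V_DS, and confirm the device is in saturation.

V_G = V_DD·R_2/(R_1+R_2) = 17×220/690 = 5.42 V.
Assume saturation: I_D = (k_n/2)(V_GS − V_t)² with V_GS = V_G − I_D·R_S = 5.42 − 0.18·I_D.
Substituting gives 0.00988·I_D² − 1.5·I_D + 6.29 = 0, with roots I_D = 4.32 or 147 mA.
The root I_D = 147 mA gives V_GS = -21.1 V ≤ V_t, so take I_D = 4.32 mA.
Then V_GS = 4.64 V and V_DS = V_DD − I_D(R_D+R_S) = 17 − 4.32×1 = 12.7 V.
Saturation requires V_DS ≥ V_GS − V_t = 3.76 V; 12.7 ≥ 3.76 ✓.

I_D ≈ 4.3 mA, V_DS ≈ 13 V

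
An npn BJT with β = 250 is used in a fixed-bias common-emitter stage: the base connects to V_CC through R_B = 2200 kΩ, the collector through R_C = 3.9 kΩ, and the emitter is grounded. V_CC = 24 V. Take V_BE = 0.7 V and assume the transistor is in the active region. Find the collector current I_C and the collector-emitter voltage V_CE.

Base loop: V_CC = I_B·R_B + V_BE, so I_B = (24 − 0.7)/2200 kΩ = 0.0106 mA.
In the active region I_C = β·I_B = 250 × 0.0106 = 2.65 mA.
Collector loop: V_CE = V_CC − I_C·R_C = 24 − 2.65×3.9 = 13.7 V.
Since V_CE = 13.7 V > V_CE(sat) ≈ 0.2 V, the transistor is in the active region as assumed.

I_C ≈ 2.6 mA, V_CE ≈ 14 V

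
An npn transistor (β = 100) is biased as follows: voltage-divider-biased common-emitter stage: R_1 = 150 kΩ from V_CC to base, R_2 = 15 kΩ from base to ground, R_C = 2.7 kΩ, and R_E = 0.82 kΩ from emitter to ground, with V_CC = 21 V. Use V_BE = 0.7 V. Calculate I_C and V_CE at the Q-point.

I_C ≈ 1.3 mA, V_CE ≈ 17 V

Thevenize the base divider: V_Th = V_CC·R_2/(R_1+R_2) = 21×15/165 = 1.91 V, R_Th = R_1‖R_2 = 13.6 kΩ.
Base-emitter loop: V_Th = I_B·R_Th + V_BE + (β+1)I_B·R_E, so I_B = (1.91 − 0.7) / (13.6 + 101×0.82) = 0.0125 mA.
I_C = β·I_B = 100×0.0125 = 1.25 mA, and I_E = (β+1)I_B = 1.27 mA.
V_CE = V_CC − I_C·R_C − I_E·R_E = 21 − 1.25×2.7 − 1.27×0.82 = 16.6 V.
V_CE = 16.6 V > 0.2 V confirms active-region operation.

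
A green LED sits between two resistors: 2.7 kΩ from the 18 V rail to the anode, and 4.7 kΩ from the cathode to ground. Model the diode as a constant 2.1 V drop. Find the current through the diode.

I ≈ 2.1 mA

The two resistors are in series with the diode, so KVL gives 18 = I·2.7 + 2.1 + I·4.7.
I = (18 − 2.1) / (2.7 + 4.7) kΩ = 15.9 / 7.4 = 2.15 mA.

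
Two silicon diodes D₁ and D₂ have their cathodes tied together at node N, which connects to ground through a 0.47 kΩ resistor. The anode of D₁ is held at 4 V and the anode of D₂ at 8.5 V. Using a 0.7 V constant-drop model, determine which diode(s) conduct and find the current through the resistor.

Only D₂ conducts; I_R ≈ 17 mA

Assume both conduct. Then node N would need to be at both 4−0.7 = 3.3 V and 8.5−0.7 = 7.8 V, which is impossible.
Assume only D₂ conducts: V_N = 8.5 − 0.7 = 7.8 V, so I_R = 7.8/0.47 = 16.6 mA.
Check D₁: its anode-to-cathode voltage is 4 − 7.8 = -3.8 V < 0.7 V, so it is off. The assumption is consistent.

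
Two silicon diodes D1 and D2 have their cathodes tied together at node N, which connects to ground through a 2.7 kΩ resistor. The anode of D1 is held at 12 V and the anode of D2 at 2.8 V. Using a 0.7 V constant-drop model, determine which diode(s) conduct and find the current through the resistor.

Assume both conduct. Then node N would need to be at both 12−0.7 = 11.3 V and 2.8−0.7 = 2.1 V, which is impossible.
Assume only D1 conducts: V_N = 12 − 0.7 = 11.3 V, so I_R = 11.3/2.7 = 4.19 mA.
Check D2: its anode-to-cathode voltage is 2.8 − 11.3 = -8.5 V < 0.7 V, so it is off. The assumption is consistent.

Only D1 conducts; I_R ≈ 4.2 mA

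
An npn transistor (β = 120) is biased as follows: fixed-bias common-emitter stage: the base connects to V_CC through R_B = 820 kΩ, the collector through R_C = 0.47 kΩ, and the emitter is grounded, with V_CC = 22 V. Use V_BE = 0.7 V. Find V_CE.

Base loop: V_CC = I_B·R_B + V_BE, so I_B = (22 − 0.7)/820 kΩ = 0.026 mA.
In the active region I_C = β·I_B = 120 × 0.026 = 3.12 mA.
Collector loop: V_CE = V_CC − I_C·R_C = 22 − 3.12×0.47 = 20.5 V.
Since V_CE = 20.5 V > V_CE(sat) ≈ 0.2 V, the transistor is in the active region as assumed.

V_CE ≈ 21 V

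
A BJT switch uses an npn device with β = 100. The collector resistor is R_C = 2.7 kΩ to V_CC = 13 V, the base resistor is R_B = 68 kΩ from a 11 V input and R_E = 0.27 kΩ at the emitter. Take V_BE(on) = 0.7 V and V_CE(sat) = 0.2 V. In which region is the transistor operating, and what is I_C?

Assume active: I_B = (11 − 0.7)/(68 + 101×0.27) = 0.108 mA, I_C = β·I_B = 10.8 mA.
Then V_CE = 13 − 10.8×2.7 − 10.9×0.27 = -19.1 V < 0.2 V — the active assumption fails.
Re-solve with V_CE = 0.2 V. KCL at the emitter: V_E/R_E = (V_BB−0.7−V_E)/R_B + (V_CC−0.2−V_E)/R_C, giving V_E = 1.2 V.
I_C = (V_CC − 0.2 − V_E)/R_C = (12.8 − 1.2)/2.7 = 4.3 mA.
Check: I_B = (10.3 − 1.2)/68 = 0.134 mA, and β·I_B = 13.4 mA > I_C, confirming saturation.

saturation; I_C ≈ 4.3 mA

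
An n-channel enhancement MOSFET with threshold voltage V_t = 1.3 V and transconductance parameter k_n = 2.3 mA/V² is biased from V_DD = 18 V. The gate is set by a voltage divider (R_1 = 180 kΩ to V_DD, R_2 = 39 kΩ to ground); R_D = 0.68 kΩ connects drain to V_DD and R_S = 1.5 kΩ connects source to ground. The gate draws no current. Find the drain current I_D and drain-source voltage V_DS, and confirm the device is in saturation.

I_D ≈ 0.74 mA, V_DS ≈ 16 V

V_G = V_DD·R_2/(R_1+R_2) = 18×39/219 = 3.21 V.
Assume saturation: I_D = (k_n/2)(V_GS − V_t)² with V_GS = V_G − I_D·R_S = 3.21 − 1.5·I_D.
Substituting gives 2.59·I_D² − 7.57·I_D + 4.18 = 0, with roots I_D = 0.737 or 2.19 mA.
The root I_D = 2.19 mA gives V_GS = -0.0801 V ≤ V_t, so take I_D = 0.737 mA.
Then V_GS = 2.1 V and V_DS = V_DD − I_D(R_D+R_S) = 18 − 0.737×2.18 = 16.4 V.
Saturation requires V_DS ≥ V_GS − V_t = 0.8 V; 16.4 ≥ 0.8 ✓.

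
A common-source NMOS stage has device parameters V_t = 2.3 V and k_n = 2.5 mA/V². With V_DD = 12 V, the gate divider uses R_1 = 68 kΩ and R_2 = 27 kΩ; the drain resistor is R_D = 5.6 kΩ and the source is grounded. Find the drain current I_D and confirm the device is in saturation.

V_G = V_DD·R_2/(R_1+R_2) = 12×27/95 = 3.41 V. With the source grounded, V_GS = V_G = 3.41 V.
Assume saturation: I_D = (k_n/2)(V_GS − V_t)² = (2.5/2)×(3.41 − 2.3)² = 1.25×1.11² = 1.54 mA.
V_DS = V_DD − I_D·R_D = 12 − 1.54×5.6 = 3.37 V.
Saturation requires V_DS ≥ V_GS − V_t = 1.11 V; 3.37 ≥ 1.11 ✓.

I_D ≈ 1.5 mA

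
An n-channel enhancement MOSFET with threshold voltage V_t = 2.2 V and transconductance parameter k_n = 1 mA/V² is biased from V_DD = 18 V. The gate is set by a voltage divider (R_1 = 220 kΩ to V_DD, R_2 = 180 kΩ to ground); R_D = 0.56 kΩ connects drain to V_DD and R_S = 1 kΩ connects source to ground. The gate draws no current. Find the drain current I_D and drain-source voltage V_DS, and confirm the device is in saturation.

I_D ≈ 3.3 mA, V_DS ≈ 13 V

V_G = V_DD·R_2/(R_1+R_2) = 18×180/400 = 8.1 V.
Assume saturation: I_D = (k_n/2)(V_GS − V_t)² with V_GS = V_G − I_D·R_S = 8.1 − 1·I_D.
Substituting gives 0.5·I_D² − 6.9·I_D + 17.4 = 0, with roots I_D = 3.32 or 10.5 mA.
The root I_D = 10.5 mA gives V_GS = -2.38 V ≤ V_t, so take I_D = 3.32 mA.
Then V_GS = 4.78 V and V_DS = V_DD − I_D(R_D+R_S) = 18 − 3.32×1.56 = 12.8 V.
Saturation requires V_DS ≥ V_GS − V_t = 2.58 V; 12.8 ≥ 2.58 ✓.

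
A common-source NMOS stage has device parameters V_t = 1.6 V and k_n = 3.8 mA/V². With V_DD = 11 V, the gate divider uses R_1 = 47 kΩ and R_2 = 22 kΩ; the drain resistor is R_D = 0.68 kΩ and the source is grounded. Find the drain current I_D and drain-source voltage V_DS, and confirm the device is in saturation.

V_G = V_DD·R_2/(R_1+R_2) = 11×22/69 = 3.51 V. With the source grounded, V_GS = V_G = 3.51 V.
Assume saturation: I_D = (k_n/2)(V_GS − V_t)² = (3.8/2)×(3.51 − 1.6)² = 1.9×1.91² = 6.91 mA.
V_DS = V_DD − I_D·R_D = 11 − 6.91×0.68 = 6.3 V.
Saturation requires V_DS ≥ V_GS − V_t = 1.91 V; 6.3 ≥ 1.91 ✓.

I_D ≈ 6.9 mA, V_DS ≈ 6.3 V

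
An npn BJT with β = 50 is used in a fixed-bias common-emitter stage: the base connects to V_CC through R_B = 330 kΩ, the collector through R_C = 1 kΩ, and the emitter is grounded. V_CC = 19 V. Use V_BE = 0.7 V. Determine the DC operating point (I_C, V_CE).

I_C ≈ 2.8 mA, V_CE ≈ 16 V

Base loop: V_CC = I_B·R_B + V_BE, so I_B = (19 − 0.7)/330 kΩ = 0.0555 mA.
In the active region I_C = β·I_B = 50 × 0.0555 = 2.77 mA.
Collector loop: V_CE = V_CC − I_C·R_C = 19 − 2.77×1 = 16.2 V.
Since V_CE = 16.2 V > V_CE(sat) ≈ 0.2 V, the transistor is in the active region as assumed.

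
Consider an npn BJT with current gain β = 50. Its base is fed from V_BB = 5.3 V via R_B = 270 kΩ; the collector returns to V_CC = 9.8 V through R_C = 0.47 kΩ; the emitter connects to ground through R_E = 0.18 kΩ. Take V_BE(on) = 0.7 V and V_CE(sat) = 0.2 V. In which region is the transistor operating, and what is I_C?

Assume active. Base-emitter loop: I_B = (V_BB − V_BE)/(R_B + (β+1)R_E) = (5.3 − 0.7)/(270 + 51×0.18) = 0.0165 mA.
I_C = β·I_B = 50×0.0165 = 0.824 mA.
V_CE = V_CC − I_C·R_C − I_E·R_E = 9.8 − 0.824×0.47 − 0.84×0.18 = 9.26 V > V_CE(sat), so the active-region assumption holds.

active; I_C ≈ 0.82 mA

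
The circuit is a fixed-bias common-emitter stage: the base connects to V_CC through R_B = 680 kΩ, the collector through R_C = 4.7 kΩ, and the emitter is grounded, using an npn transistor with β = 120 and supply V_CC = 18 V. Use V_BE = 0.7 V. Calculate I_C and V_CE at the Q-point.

Base loop: V_CC = I_B·R_B + V_BE, so I_B = (18 − 0.7)/680 kΩ = 0.0254 mA.
In the active region I_C = β·I_B = 120 × 0.0254 = 3.05 mA.
Collector loop: V_CE = V_CC − I_C·R_C = 18 − 3.05×4.7 = 3.65 V.
Since V_CE = 3.65 V > V_CE(sat) ≈ 0.2 V, the transistor is in the active region as assumed.

I_C ≈ 3.1 mA, V_CE ≈ 3.7 V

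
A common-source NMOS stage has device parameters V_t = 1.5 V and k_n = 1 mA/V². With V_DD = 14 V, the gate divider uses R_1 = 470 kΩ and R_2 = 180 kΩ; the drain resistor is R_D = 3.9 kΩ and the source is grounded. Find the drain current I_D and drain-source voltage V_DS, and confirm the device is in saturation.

I_D ≈ 2.8 mA, V_DS ≈ 3 V

V_G = V_DD·R_2/(R_1+R_2) = 14×180/650 = 3.88 V. With the source grounded, V_GS = V_G = 3.88 V.
Assume saturation: I_D = (k_n/2)(V_GS − V_t)² = (1/2)×(3.88 − 1.5)² = 0.5×2.38² = 2.82 mA.
V_DS = V_DD − I_D·R_D = 14 − 2.82×3.9 = 2.98 V.
Saturation requires V_DS ≥ V_GS − V_t = 2.38 V; 2.98 ≥ 2.38 ✓.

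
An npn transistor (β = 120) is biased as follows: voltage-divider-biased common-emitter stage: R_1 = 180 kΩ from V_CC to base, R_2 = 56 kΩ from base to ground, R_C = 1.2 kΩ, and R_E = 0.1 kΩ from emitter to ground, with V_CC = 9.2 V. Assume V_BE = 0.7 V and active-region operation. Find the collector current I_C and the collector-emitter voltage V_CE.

Thevenize the base divider: V_Th = V_CC·R_2/(R_1+R_2) = 9.2×56/236 = 2.18 V, R_Th = R_1‖R_2 = 42.7 kΩ.
Base-emitter loop: V_Th = I_B·R_Th + V_BE + (β+1)I_B·R_E, so I_B = (2.18 − 0.7) / (42.7 + 121×0.1) = 0.0271 mA.
I_C = β·I_B = 120×0.0271 = 3.25 mA, and I_E = (β+1)I_B = 3.27 mA.
V_CE = V_CC − I_C·R_C − I_E·R_E = 9.2 − 3.25×1.2 − 3.27×0.1 = 4.98 V.
V_CE = 4.98 V > 0.2 V confirms active-region operation.

I_C ≈ 3.2 mA, V_CE ≈ 5 V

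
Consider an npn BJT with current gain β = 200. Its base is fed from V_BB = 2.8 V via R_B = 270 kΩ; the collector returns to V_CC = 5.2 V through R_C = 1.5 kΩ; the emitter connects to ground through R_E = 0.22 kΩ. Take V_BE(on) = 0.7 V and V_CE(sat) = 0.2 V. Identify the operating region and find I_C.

active; I_C ≈ 1.3 mA

Assume active. Base-emitter loop: I_B = (V_BB − V_BE)/(R_B + (β+1)R_E) = (2.8 − 0.7)/(270 + 201×0.22) = 0.00668 mA.
I_C = β·I_B = 200×0.00668 = 1.34 mA.
V_CE = V_CC − I_C·R_C − I_E·R_E = 5.2 − 1.34×1.5 − 1.34×0.22 = 2.9 V > V_CE(sat), so the active-region assumption holds.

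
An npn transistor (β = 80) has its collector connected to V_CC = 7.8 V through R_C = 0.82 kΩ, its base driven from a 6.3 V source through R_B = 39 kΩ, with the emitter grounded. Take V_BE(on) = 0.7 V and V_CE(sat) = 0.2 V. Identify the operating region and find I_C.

saturation; I_C ≈ 9.3 mA

Assume active: I_B = (6.3 − 0.7)/39 = 0.144 mA, giving I_C = β·I_B = 11.5 mA.
But then V_CE = 7.8 − 11.5×0.82 = -1.62 V < V_CE(sat) = 0.2 V — impossible in the active region.
So the transistor is saturated. With V_CE = 0.2 V, I_C = (V_CC − 0.2)/R_C = 7.6/0.82 = 9.27 mA.
Check: β·I_B = 11.5 mA > I_C = 9.27 mA, confirming saturation.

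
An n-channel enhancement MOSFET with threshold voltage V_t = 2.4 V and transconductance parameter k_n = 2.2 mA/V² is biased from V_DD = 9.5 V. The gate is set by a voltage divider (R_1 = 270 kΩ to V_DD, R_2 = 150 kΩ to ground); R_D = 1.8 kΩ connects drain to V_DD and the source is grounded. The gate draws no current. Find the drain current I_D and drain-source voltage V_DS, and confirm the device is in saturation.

I_D ≈ 1.1 mA, V_DS ≈ 7.5 V

V_G = V_DD·R_2/(R_1+R_2) = 9.5×150/420 = 3.39 V. With the source grounded, V_GS = V_G = 3.39 V.
Assume saturation: I_D = (k_n/2)(V_GS − V_t)² = (2.2/2)×(3.39 − 2.4)² = 1.1×0.993² = 1.08 mA.
V_DS = V_DD − I_D·R_D = 9.5 − 1.08×1.8 = 7.55 V.
Saturation requires V_DS ≥ V_GS − V_t = 0.993 V; 7.55 ≥ 0.993 ✓.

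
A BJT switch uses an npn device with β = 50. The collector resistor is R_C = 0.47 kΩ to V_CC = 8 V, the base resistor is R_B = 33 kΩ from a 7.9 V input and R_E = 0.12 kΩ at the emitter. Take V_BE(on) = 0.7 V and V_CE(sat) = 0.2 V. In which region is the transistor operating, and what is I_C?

active; I_C ≈ 9.2 mA

Assume active. Base-emitter loop: I_B = (V_BB − V_BE)/(R_B + (β+1)R_E) = (7.9 − 0.7)/(33 + 51×0.12) = 0.184 mA.
I_C = β·I_B = 50×0.184 = 9.2 mA.
V_CE = V_CC − I_C·R_C − I_E·R_E = 8 − 9.2×0.47 − 9.39×0.12 = 2.55 V > V_CE(sat), so the active-region assumption holds.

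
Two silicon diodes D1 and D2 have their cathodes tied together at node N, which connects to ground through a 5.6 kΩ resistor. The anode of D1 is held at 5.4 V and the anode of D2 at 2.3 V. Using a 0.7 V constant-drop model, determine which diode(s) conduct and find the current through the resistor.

Assume both conduct. Then node N would need to be at both 5.4−0.7 = 4.7 V and 2.3−0.7 = 1.6 V, which is impossible.
Assume only D1 conducts: V_N = 5.4 − 0.7 = 4.7 V, so I_R = 4.7/5.6 = 0.839 mA.
Check D2: its anode-to-cathode voltage is 2.3 − 4.7 = -2.4 V < 0.7 V, so it is off. The assumption is consistent.

Only D1 conducts; I_R ≈ 0.84 mA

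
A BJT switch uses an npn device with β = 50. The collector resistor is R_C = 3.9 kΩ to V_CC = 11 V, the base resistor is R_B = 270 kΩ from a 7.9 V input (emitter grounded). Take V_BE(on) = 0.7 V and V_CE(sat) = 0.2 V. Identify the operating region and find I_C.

active; I_C ≈ 1.3 mA

Assume active. Base-emitter loop: I_B = (V_BB − V_BE)/R_B = (7.9 − 0.7)/270 = 0.0267 mA.
I_C = β·I_B = 50×0.0267 = 1.33 mA.
V_CE = V_CC − I_C·R_C = 11 − 1.33×3.9 = 5.8 V > V_CE(sat), so the active-region assumption holds.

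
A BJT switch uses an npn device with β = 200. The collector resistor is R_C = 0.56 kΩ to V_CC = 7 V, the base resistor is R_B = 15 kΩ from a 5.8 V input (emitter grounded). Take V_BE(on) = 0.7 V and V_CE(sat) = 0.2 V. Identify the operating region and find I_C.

Assume active: I_B = (5.8 − 0.7)/15 = 0.34 mA, giving I_C = β·I_B = 68 mA.
But then V_CE = 7 − 68×0.56 = -31.1 V < V_CE(sat) = 0.2 V — impossible in the active region.
So the transistor is saturated. With V_CE = 0.2 V, I_C = (V_CC − 0.2)/R_C = 6.8/0.56 = 12.1 mA.
Check: β·I_B = 68 mA > I_C = 12.1 mA, confirming saturation.

saturation; I_C ≈ 12 mA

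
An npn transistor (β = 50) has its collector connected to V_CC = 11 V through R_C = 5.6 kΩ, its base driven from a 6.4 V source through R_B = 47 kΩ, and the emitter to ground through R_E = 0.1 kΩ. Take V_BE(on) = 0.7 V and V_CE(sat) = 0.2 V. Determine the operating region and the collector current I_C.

Assume active: I_B = (6.4 − 0.7)/(47 + 51×0.1) = 0.109 mA, I_C = β·I_B = 5.47 mA.
Then V_CE = 11 − 5.47×5.6 − 5.58×0.1 = -20.2 V < 0.2 V — the active assumption fails.
Re-solve with V_CE = 0.2 V. KCL at the emitter: V_E/R_E = (V_BB−0.7−V_E)/R_B + (V_CC−0.2−V_E)/R_C, giving V_E = 0.201 V.
I_C = (V_CC − 0.2 − V_E)/R_C = (10.8 − 0.201)/5.6 = 1.89 mA.
Check: I_B = (5.7 − 0.201)/47 = 0.117 mA, and β·I_B = 5.85 mA > I_C, confirming saturation.

saturation; I_C ≈ 1.9 mA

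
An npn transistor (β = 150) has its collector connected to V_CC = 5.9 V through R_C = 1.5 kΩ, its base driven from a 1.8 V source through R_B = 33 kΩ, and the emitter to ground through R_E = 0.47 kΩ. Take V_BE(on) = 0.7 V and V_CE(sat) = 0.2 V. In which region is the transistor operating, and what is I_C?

Assume active. Base-emitter loop: I_B = (V_BB − V_BE)/(R_B + (β+1)R_E) = (1.8 − 0.7)/(33 + 151×0.47) = 0.0106 mA.
I_C = β·I_B = 150×0.0106 = 1.59 mA.
V_CE = V_CC − I_C·R_C − I_E·R_E = 5.9 − 1.59×1.5 − 1.6×0.47 = 2.77 V > V_CE(sat), so the active-region assumption holds.

active; I_C ≈ 1.6 mA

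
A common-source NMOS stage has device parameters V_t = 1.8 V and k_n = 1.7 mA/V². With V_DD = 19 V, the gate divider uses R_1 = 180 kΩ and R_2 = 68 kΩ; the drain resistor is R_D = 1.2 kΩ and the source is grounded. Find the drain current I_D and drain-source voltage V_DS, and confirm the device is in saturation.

I_D ≈ 9.9 mA, V_DS ≈ 7.1 V

V_G = V_DD·R_2/(R_1+R_2) = 19×68/248 = 5.21 V. With the source grounded, V_GS = V_G = 5.21 V.
Assume saturation: I_D = (k_n/2)(V_GS − V_t)² = (1.7/2)×(5.21 − 1.8)² = 0.85×3.41² = 9.88 mA.
V_DS = V_DD − I_D·R_D = 19 − 9.88×1.2 = 7.14 V.
Saturation requires V_DS ≥ V_GS − V_t = 3.41 V; 7.14 ≥ 3.41 ✓.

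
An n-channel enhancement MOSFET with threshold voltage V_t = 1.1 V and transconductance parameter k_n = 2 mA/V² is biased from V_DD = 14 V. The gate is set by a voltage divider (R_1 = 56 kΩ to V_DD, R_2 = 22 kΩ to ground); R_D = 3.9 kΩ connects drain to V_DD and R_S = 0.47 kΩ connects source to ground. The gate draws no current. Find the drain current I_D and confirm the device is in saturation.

I_D ≈ 2.6 mA

V_G = V_DD·R_2/(R_1+R_2) = 14×22/78 = 3.95 V.
Assume saturation: I_D = (k_n/2)(V_GS − V_t)² with V_GS = V_G − I_D·R_S = 3.95 − 0.47·I_D.
Substituting gives 0.221·I_D² − 3.68·I_D + 8.12 = 0, with roots I_D = 2.62 or 14 mA.
The root I_D = 14 mA gives V_GS = -2.65 V ≤ V_t, so take I_D = 2.62 mA.
Then V_GS = 2.72 V and V_DS = V_DD − I_D(R_D+R_S) = 14 − 2.62×4.37 = 2.56 V.
Saturation requires V_DS ≥ V_GS − V_t = 1.62 V; 2.56 ≥ 1.62 ✓.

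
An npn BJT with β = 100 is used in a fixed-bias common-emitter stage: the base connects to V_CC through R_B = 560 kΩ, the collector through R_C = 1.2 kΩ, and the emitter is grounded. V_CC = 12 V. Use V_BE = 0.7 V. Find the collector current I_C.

I_C ≈ 2 mA

Base loop: V_CC = I_B·R_B + V_BE, so I_B = (12 − 0.7)/560 kΩ = 0.0202 mA.
In the active region I_C = β·I_B = 100 × 0.0202 = 2.02 mA.
Collector loop: V_CE = V_CC − I_C·R_C = 12 − 2.02×1.2 = 9.58 V.
Since V_CE = 9.58 V > V_CE(sat) ≈ 0.2 V, the transistor is in the active region as assumed.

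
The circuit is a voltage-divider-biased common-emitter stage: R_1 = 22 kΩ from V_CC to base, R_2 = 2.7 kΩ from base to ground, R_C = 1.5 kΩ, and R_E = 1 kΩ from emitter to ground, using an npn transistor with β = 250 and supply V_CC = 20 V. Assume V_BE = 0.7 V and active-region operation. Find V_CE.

Thevenize the base divider: V_Th = V_CC·R_2/(R_1+R_2) = 20×2.7/24.7 = 2.19 V, R_Th = R_1‖R_2 = 2.4 kΩ.
Base-emitter loop: V_Th = I_B·R_Th + V_BE + (β+1)I_B·R_E, so I_B = (2.19 − 0.7) / (2.4 + 251×1) = 0.00587 mA.
I_C = β·I_B = 250×0.00587 = 1.47 mA, and I_E = (β+1)I_B = 1.47 mA.
V_CE = V_CC − I_C·R_C − I_E·R_E = 20 − 1.47×1.5 − 1.47×1 = 16.3 V.
V_CE = 16.3 V > 0.2 V confirms active-region operation.

V_CE ≈ 16 V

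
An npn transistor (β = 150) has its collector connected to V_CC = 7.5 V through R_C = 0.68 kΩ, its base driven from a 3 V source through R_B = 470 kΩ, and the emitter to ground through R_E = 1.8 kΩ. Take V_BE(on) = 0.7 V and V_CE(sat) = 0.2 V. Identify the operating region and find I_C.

Assume active. Base-emitter loop: I_B = (V_BB − V_BE)/(R_B + (β+1)R_E) = (3 − 0.7)/(470 + 151×1.8) = 0.0031 mA.
I_C = β·I_B = 150×0.0031 = 0.465 mA.
V_CE = V_CC − I_C·R_C − I_E·R_E = 7.5 − 0.465×0.68 − 0.468×1.8 = 6.34 V > V_CE(sat), so the active-region assumption holds.

active; I_C ≈ 0.47 mA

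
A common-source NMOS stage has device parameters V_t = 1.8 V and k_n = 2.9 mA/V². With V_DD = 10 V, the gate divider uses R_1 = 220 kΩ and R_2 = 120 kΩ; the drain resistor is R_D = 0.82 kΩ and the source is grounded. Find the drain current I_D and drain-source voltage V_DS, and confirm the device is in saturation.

I_D ≈ 4.3 mA, V_DS ≈ 6.4 V

V_G = V_DD·R_2/(R_1+R_2) = 10×120/340 = 3.53 V. With the source grounded, V_GS = V_G = 3.53 V.
Assume saturation: I_D = (k_n/2)(V_GS − V_t)² = (2.9/2)×(3.53 − 1.8)² = 1.45×1.73² = 4.34 mA.
V_DS = V_DD − I_D·R_D = 10 − 4.34×0.82 = 6.44 V.
Saturation requires V_DS ≥ V_GS − V_t = 1.73 V; 6.44 ≥ 1.73 ✓.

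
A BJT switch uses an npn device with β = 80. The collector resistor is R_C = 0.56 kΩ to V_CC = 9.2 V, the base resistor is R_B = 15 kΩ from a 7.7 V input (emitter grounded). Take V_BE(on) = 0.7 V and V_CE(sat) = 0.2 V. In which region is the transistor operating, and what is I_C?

Assume active: I_B = (7.7 − 0.7)/15 = 0.467 mA, giving I_C = β·I_B = 37.3 mA.
But then V_CE = 9.2 − 37.3×0.56 = -11.7 V < V_CE(sat) = 0.2 V — impossible in the active region.
So the transistor is saturated. With V_CE = 0.2 V, I_C = (V_CC − 0.2)/R_C = 9/0.56 = 16.1 mA.
Check: β·I_B = 37.3 mA > I_C = 16.1 mA, confirming saturation.

saturation; I_C ≈ 16 mA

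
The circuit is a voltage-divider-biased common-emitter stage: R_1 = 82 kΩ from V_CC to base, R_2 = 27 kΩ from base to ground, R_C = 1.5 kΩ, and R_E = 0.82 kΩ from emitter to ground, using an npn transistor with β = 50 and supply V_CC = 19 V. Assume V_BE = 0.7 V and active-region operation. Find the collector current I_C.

I_C ≈ 3.2 mA

Thevenize the base divider: V_Th = V_CC·R_2/(R_1+R_2) = 19×27/109 = 4.71 V, R_Th = R_1‖R_2 = 20.3 kΩ.
Base-emitter loop: V_Th = I_B·R_Th + V_BE + (β+1)I_B·R_E, so I_B = (4.71 − 0.7) / (20.3 + 51×0.82) = 0.0645 mA.
I_C = β·I_B = 50×0.0645 = 3.22 mA, and I_E = (β+1)I_B = 3.29 mA.
V_CE = V_CC − I_C·R_C − I_E·R_E = 19 − 3.22×1.5 − 3.29×0.82 = 11.5 V.
V_CE = 11.5 V > 0.2 V confirms active-region operation.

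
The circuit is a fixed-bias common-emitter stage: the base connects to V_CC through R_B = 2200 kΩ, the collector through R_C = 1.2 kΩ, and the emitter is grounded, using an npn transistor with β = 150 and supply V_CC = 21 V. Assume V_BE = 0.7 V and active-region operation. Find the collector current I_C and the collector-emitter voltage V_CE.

Base loop: V_CC = I_B·R_B + V_BE, so I_B = (21 − 0.7)/2200 kΩ = 0.00923 mA.
In the active region I_C = β·I_B = 150 × 0.00923 = 1.38 mA.
Collector loop: V_CE = V_CC − I_C·R_C = 21 − 1.38×1.2 = 19.3 V.
Since V_CE = 19.3 V > V_CE(sat) ≈ 0.2 V, the transistor is in the active region as assumed.

I_C ≈ 1.4 mA, V_CE ≈ 19 V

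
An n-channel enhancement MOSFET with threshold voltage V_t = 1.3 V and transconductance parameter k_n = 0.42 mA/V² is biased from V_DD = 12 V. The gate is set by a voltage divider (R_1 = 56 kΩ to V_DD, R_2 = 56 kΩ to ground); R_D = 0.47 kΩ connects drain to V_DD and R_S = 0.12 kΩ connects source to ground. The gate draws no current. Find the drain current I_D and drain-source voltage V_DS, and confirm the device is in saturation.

V_G = V_DD·R_2/(R_1+R_2) = 12×56/112 = 6 V.
Assume saturation: I_D = (k_n/2)(V_GS − V_t)² with V_GS = V_G − I_D·R_S = 6 − 0.12·I_D.
Substituting gives 0.00302·I_D² − 1.24·I_D + 4.64 = 0, with roots I_D = 3.79 or 405 mA.
The root I_D = 405 mA gives V_GS = -42.6 V ≤ V_t, so take I_D = 3.79 mA.
Then V_GS = 5.55 V and V_DS = V_DD − I_D(R_D+R_S) = 12 − 3.79×0.59 = 9.77 V.
Saturation requires V_DS ≥ V_GS − V_t = 4.25 V; 9.77 ≥ 4.25 ✓.

I_D ≈ 3.8 mA, V_DS ≈ 9.8 V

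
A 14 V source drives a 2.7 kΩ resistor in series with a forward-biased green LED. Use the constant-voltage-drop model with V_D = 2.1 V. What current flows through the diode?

I ≈ 4.4 mA

KVL around the loop: 14 = V_D + I·R = 2.1 + I × 2.7 kΩ.
So I = (14 − 2.1) / 2.7 kΩ = 11.9 / 2.7 = 4.41 mA.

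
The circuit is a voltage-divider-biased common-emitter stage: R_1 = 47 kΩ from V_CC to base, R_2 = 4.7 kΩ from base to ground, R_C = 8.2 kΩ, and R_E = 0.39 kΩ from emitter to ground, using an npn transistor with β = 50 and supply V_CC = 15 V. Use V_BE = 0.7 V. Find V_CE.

V_CE ≈ 3.2 V

Thevenize the base divider: V_Th = V_CC·R_2/(R_1+R_2) = 15×4.7/51.7 = 1.36 V, R_Th = R_1‖R_2 = 4.27 kΩ.
Base-emitter loop: V_Th = I_B·R_Th + V_BE + (β+1)I_B·R_E, so I_B = (1.36 − 0.7) / (4.27 + 51×0.39) = 0.0275 mA.
I_C = β·I_B = 50×0.0275 = 1.37 mA, and I_E = (β+1)I_B = 1.4 mA.
V_CE = V_CC − I_C·R_C − I_E·R_E = 15 − 1.37×8.2 − 1.4×0.39 = 3.19 V.
V_CE = 3.19 V > 0.2 V confirms active-region operation.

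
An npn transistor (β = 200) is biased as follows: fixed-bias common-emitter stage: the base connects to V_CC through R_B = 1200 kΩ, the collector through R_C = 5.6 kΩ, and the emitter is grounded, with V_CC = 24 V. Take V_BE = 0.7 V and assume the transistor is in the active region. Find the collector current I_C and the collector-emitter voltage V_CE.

I_C ≈ 3.9 mA, V_CE ≈ 2.3 V

Base loop: V_CC = I_B·R_B + V_BE, so I_B = (24 − 0.7)/1200 kΩ = 0.0194 mA.
In the active region I_C = β·I_B = 200 × 0.0194 = 3.88 mA.
Collector loop: V_CE = V_CC − I_C·R_C = 24 − 3.88×5.6 = 2.25 V.
Since V_CE = 2.25 V > V_CE(sat) ≈ 0.2 V, the transistor is in the active region as assumed.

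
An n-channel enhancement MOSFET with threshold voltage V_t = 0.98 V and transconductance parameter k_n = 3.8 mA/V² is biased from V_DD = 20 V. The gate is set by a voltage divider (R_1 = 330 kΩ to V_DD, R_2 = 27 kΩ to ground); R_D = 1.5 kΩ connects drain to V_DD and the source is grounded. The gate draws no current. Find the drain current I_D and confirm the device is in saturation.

V_G = V_DD·R_2/(R_1+R_2) = 20×27/357 = 1.51 V. With the source grounded, V_GS = V_G = 1.51 V.
Assume saturation: I_D = (k_n/2)(V_GS − V_t)² = (3.8/2)×(1.51 − 0.98)² = 1.9×0.533² = 0.539 mA.
V_DS = V_DD − I_D·R_D = 20 − 0.539×1.5 = 19.2 V.
Saturation requires V_DS ≥ V_GS − V_t = 0.533 V; 19.2 ≥ 0.533 ✓.

I_D ≈ 0.54 mA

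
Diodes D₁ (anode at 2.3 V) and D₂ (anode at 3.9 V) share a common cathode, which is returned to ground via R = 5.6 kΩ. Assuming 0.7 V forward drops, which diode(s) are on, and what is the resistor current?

Only D₂ conducts; I_R ≈ 0.57 mA

Assume both conduct. Then node N would need to be at both 2.3−0.7 = 1.6 V and 3.9−0.7 = 3.2 V, which is impossible.
Assume only D₂ conducts: V_N = 3.9 − 0.7 = 3.2 V, so I_R = 3.2/5.6 = 0.571 mA.
Check D₁: its anode-to-cathode voltage is 2.3 − 3.2 = -0.9 V < 0.7 V, so it is off. The assumption is consistent.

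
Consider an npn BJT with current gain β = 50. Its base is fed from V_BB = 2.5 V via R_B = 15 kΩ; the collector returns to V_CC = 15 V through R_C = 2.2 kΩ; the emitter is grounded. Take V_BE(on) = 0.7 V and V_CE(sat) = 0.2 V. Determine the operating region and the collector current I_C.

Assume active. Base-emitter loop: I_B = (V_BB − V_BE)/R_B = (2.5 − 0.7)/15 = 0.12 mA.
I_C = β·I_B = 50×0.12 = 6 mA.
V_CE = V_CC − I_C·R_C = 15 − 6×2.2 = 1.8 V > V_CE(sat), so the active-region assumption holds.

active; I_C ≈ 6 mA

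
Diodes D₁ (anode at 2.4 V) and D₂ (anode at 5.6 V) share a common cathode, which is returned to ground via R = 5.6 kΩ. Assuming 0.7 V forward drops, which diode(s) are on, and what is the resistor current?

Assume both conduct. Then node N would need to be at both 2.4−0.7 = 1.7 V and 5.6−0.7 = 4.9 V, which is impossible.
Assume only D₂ conducts: V_N = 5.6 − 0.7 = 4.9 V, so I_R = 4.9/5.6 = 0.875 mA.
Check D₁: its anode-to-cathode voltage is 2.4 − 4.9 = -2.5 V < 0.7 V, so it is off. The assumption is consistent.

Only D₂ conducts; I_R ≈ 0.88 mA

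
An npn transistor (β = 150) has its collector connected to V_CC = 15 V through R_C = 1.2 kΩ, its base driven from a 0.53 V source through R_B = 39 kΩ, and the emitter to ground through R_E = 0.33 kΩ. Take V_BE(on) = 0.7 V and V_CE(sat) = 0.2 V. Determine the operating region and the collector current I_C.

V_BB = 0.53 V ≤ V_BE(on) = 0.7 V, so the base-emitter junction is not forward biased.
The transistor is in cutoff: I_B = I_C = 0.

cutoff; I_C ≈ 0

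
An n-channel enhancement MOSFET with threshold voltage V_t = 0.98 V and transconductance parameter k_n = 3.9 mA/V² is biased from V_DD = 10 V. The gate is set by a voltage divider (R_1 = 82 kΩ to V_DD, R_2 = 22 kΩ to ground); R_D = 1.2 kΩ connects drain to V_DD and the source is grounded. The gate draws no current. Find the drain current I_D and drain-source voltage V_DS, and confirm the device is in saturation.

V_G = V_DD·R_2/(R_1+R_2) = 10×22/104 = 2.12 V. With the source grounded, V_GS = V_G = 2.12 V.
Assume saturation: I_D = (k_n/2)(V_GS − V_t)² = (3.9/2)×(2.12 − 0.98)² = 1.95×1.14² = 2.51 mA.
V_DS = V_DD − I_D·R_D = 10 − 2.51×1.2 = 6.98 V.
Saturation requires V_DS ≥ V_GS − V_t = 1.14 V; 6.98 ≥ 1.14 ✓.

I_D ≈ 2.5 mA, V_DS ≈ 7 V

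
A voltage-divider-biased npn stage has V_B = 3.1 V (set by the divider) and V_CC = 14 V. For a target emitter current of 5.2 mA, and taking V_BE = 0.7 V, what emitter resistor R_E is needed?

V_E = V_B − V_BE = 3.1 − 0.7 = 2.4 V.
R_E = V_E / I_E = 2.4 / 5.2 = 0.462 kΩ.

R_E ≈ 0.46 kΩ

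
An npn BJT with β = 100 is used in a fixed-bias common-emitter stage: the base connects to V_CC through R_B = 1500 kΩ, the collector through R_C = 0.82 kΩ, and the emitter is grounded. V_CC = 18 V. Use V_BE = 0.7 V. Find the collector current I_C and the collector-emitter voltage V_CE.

I_C ≈ 1.2 mA, V_CE ≈ 17 V

Base loop: V_CC = I_B·R_B + V_BE, so I_B = (18 − 0.7)/1500 kΩ = 0.0115 mA.
In the active region I_C = β·I_B = 100 × 0.0115 = 1.15 mA.
Collector loop: V_CE = V_CC − I_C·R_C = 18 − 1.15×0.82 = 17.1 V.
Since V_CE = 17.1 V > V_CE(sat) ≈ 0.2 V, the transistor is in the active region as assumed.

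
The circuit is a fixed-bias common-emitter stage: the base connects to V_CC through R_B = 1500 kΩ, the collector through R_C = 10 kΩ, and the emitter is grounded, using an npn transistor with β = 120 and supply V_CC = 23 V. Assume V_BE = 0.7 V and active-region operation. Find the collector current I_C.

Base loop: V_CC = I_B·R_B + V_BE, so I_B = (23 − 0.7)/1500 kΩ = 0.0149 mA.
In the active region I_C = β·I_B = 120 × 0.0149 = 1.78 mA.
Collector loop: V_CE = V_CC − I_C·R_C = 23 − 1.78×10 = 5.16 V.
Since V_CE = 5.16 V > V_CE(sat) ≈ 0.2 V, the transistor is in the active region as assumed.

I_C ≈ 1.8 mA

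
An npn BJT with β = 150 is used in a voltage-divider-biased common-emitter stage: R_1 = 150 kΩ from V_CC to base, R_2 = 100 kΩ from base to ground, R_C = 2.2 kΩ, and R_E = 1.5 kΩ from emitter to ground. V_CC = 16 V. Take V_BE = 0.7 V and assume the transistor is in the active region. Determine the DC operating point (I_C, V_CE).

Thevenize the base divider: V_Th = V_CC·R_2/(R_1+R_2) = 16×100/250 = 6.4 V, R_Th = R_1‖R_2 = 60 kΩ.
Base-emitter loop: V_Th = I_B·R_Th + V_BE + (β+1)I_B·R_E, so I_B = (6.4 − 0.7) / (60 + 151×1.5) = 0.0199 mA.
I_C = β·I_B = 150×0.0199 = 2.98 mA, and I_E = (β+1)I_B = 3 mA.
V_CE = V_CC − I_C·R_C − I_E·R_E = 16 − 2.98×2.2 − 3×1.5 = 4.93 V.
V_CE = 4.93 V > 0.2 V confirms active-region operation.

I_C ≈ 3 mA, V_CE ≈ 4.9 V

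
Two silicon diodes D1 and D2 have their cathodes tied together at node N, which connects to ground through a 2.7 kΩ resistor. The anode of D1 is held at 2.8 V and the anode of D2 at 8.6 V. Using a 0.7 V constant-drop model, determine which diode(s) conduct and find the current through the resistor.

Only D2 conducts; I_R ≈ 2.9 mA

Assume both conduct. Then node N would need to be at both 2.8−0.7 = 2.1 V and 8.6−0.7 = 7.9 V, which is impossible.
Assume only D2 conducts: V_N = 8.6 − 0.7 = 7.9 V, so I_R = 7.9/2.7 = 2.93 mA.
Check D1: its anode-to-cathode voltage is 2.8 − 7.9 = -5.1 V < 0.7 V, so it is off. The assumption is consistent.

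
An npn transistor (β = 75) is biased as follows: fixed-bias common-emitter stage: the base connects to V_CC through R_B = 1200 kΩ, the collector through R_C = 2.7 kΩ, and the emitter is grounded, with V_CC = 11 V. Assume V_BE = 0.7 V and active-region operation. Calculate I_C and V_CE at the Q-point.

I_C ≈ 0.64 mA, V_CE ≈ 9.3 V

Base loop: V_CC = I_B·R_B + V_BE, so I_B = (11 − 0.7)/1200 kΩ = 0.00858 mA.
In the active region I_C = β·I_B = 75 × 0.00858 = 0.644 mA.
Collector loop: V_CE = V_CC − I_C·R_C = 11 − 0.644×2.7 = 9.26 V.
Since V_CE = 9.26 V > V_CE(sat) ≈ 0.2 V, the transistor is in the active region as assumed.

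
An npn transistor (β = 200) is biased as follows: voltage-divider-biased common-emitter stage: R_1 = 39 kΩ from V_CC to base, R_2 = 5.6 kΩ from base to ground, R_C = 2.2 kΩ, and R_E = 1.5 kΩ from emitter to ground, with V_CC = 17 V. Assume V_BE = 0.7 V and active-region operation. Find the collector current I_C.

Thevenize the base divider: V_Th = V_CC·R_2/(R_1+R_2) = 17×5.6/44.6 = 2.13 V, R_Th = R_1‖R_2 = 4.9 kΩ.
Base-emitter loop: V_Th = I_B·R_Th + V_BE + (β+1)I_B·R_E, so I_B = (2.13 − 0.7) / (4.9 + 201×1.5) = 0.00468 mA.
I_C = β·I_B = 200×0.00468 = 0.936 mA, and I_E = (β+1)I_B = 0.941 mA.
V_CE = V_CC − I_C·R_C − I_E·R_E = 17 − 0.936×2.2 − 0.941×1.5 = 13.5 V.
V_CE = 13.5 V > 0.2 V confirms active-region operation.

I_C ≈ 0.94 mA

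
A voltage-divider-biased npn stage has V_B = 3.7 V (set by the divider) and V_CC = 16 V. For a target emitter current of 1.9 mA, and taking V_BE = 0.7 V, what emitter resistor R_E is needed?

V_E = V_B − V_BE = 3.7 − 0.7 = 3 V.
R_E = V_E / I_E = 3 / 1.9 = 1.58 kΩ.

R_E ≈ 1.6 kΩ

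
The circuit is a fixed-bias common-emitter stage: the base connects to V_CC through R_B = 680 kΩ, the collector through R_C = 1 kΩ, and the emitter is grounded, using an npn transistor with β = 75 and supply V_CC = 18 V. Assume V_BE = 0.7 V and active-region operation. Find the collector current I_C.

I_C ≈ 1.9 mA

Base loop: V_CC = I_B·R_B + V_BE, so I_B = (18 − 0.7)/680 kΩ = 0.0254 mA.
In the active region I_C = β·I_B = 75 × 0.0254 = 1.91 mA.
Collector loop: V_CE = V_CC − I_C·R_C = 18 − 1.91×1 = 16.1 V.
Since V_CE = 16.1 V > V_CE(sat) ≈ 0.2 V, the transistor is in the active region as assumed.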